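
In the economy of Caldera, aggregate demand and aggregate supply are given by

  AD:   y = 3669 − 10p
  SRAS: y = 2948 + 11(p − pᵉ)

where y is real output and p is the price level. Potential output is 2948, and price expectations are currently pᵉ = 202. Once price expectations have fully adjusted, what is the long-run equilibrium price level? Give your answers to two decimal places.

Long-run p = 72.10

Short run: with pᵉ = 202, SRAS is y = 726 + 11p. Setting AD = SRAS gives 2943 = 21p, so p = 140.14 and y = 3669 − 10p = 2267.57.
Output 2267.57 is below potential 2948, so over time expected prices fall and SRAS shifts right until y returns to 2948.
Long run: y = 2948 on the AD curve gives 2948 = 3669 − 10p, so p = 72.10.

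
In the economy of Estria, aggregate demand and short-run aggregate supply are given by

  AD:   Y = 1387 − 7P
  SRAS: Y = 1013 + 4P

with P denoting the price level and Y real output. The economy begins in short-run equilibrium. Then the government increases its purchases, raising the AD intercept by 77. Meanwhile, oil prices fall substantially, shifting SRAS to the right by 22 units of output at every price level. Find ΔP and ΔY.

ΔP = +5, ΔY = +42

After both shocks: AD is Y = 1464 − 7P and SRAS is Y = 1035 + 4P.
Setting them equal: 429 = 11P, so P = 39.
Y = 1464 − 7·39 = 1191.
Initially P = 34, Y = 1149, so ΔP = +5 and ΔY = +42.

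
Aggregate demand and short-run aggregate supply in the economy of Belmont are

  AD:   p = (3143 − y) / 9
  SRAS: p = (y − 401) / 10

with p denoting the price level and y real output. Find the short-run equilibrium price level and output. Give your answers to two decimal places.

p = 144.32, y = 1844.16

Rearrange AD to y = 3143 − 9p.
Rearrange SRAS to y = 401 + 10p.
Set AD = SRAS: 3143 − 9p = 401 + 10p, so 2742 = 19p and p = 144.32.
Substituting into AD, y = 3143 − 9p = 1844.16.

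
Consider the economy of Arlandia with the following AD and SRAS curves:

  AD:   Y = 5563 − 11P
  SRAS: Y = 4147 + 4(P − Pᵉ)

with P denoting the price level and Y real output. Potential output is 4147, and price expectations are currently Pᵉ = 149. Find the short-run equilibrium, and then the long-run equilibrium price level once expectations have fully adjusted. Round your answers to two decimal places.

Short run: P = 134.13, Y = 4087.53. Long run: P = 128.73.

Short run: with Pᵉ = 149, SRAS is Y = 3551 + 4P. Setting AD = SRAS gives 2012 = 15P, so P = 134.13 and Y = 5563 − 11P = 4087.53.
Output 4087.53 is below potential 4147, so over time expected prices fall and SRAS shifts right until Y returns to 4147.
Long run: Y = 4147 on the AD curve gives 4147 = 5563 − 11P, so P = 128.73.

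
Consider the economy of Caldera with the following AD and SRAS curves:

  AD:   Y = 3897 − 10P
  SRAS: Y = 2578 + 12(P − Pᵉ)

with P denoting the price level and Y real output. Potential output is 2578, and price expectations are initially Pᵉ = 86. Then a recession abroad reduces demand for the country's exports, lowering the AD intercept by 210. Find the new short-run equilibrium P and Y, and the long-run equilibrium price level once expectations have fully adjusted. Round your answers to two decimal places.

Short run: P = 97.32, Y = 2713.82. Long run: P = 110.90.

AD shifts left: new AD is Y = 3687 − 10P. With Pᵉ = 86, SRAS is Y = 1546 + 12P.
Short run: 3687 − 10P = 1546 + 12P gives 2141 = 22P, so P = 97.32 and Y = 3687 − 10P = 2713.82.
Y = 2713.82 is above potential 2578; expectations adjust and SRAS shifts left until Y = 2578.
Long run: on the new AD curve, 2578 = 3687 − 10P gives P = 110.90.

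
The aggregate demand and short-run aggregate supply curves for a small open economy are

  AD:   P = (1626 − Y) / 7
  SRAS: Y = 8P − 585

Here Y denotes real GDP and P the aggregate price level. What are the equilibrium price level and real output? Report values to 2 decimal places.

P = 147.40, Y = 594.20

Rearrange AD to Y = 1626 − 7P.
Set AD = SRAS: 1626 − 7P = 8P − 585, so 2211 = 15P and P = 147.40.
Substituting into AD, Y = 1626 − 7P = 594.20.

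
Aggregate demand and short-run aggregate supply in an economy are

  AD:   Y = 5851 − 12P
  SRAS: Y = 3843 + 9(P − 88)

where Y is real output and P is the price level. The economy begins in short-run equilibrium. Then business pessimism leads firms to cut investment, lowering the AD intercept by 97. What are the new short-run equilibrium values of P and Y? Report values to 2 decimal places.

P = 128.71, Y = 4209.43

This is a negative demand shock: AD shifts left.
New AD: Y = 5754 − 12P.
SRAS can be written Y = 3051 + 9P.
Set AD = SRAS: 5754 − 12P = 3051 + 9P, so 2703 = 21P and P = 128.71.
Substituting into AD, Y = 4209.43.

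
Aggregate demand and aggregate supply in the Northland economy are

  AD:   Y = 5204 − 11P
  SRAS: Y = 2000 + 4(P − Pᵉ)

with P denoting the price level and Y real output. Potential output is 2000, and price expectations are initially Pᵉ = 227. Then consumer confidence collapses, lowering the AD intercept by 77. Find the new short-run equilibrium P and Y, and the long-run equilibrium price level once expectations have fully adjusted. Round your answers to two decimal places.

Short run: P = 269.00, Y = 2168.00. Long run: P = 284.27.

AD shifts left: new AD is Y = 5127 − 11P. With Pᵉ = 227, SRAS is Y = 1092 + 4P.
Short run: 5127 − 11P = 1092 + 4P gives 4035 = 15P, so P = 269.00 and Y = 5127 − 11P = 2168.00.
Y = 2168.00 is above potential 2000; expectations adjust and SRAS shifts left until Y = 2000.
Long run: on the new AD curve, 2000 = 5127 − 11P gives P = 284.27.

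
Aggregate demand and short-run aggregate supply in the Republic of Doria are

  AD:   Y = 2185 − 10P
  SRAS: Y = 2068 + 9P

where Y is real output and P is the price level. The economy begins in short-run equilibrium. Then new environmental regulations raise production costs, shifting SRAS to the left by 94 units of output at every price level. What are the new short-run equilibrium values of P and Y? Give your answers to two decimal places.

This is a negative supply shock: SRAS shifts left.
New SRAS: Y = 1974 + 9P.
Set AD = SRAS: 2185 − 10P = 1974 + 9P, so 211 = 19P and P = 11.11.
Substituting into AD, Y = 2073.95.

P = 11.11, Y = 2073.95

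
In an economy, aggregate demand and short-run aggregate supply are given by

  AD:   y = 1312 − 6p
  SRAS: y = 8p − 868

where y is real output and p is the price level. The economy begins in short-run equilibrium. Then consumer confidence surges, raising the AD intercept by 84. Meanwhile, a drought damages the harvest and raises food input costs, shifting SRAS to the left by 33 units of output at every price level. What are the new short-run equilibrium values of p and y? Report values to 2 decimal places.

p = 164.07, y = 411.57

After both shocks: AD is y = 1396 − 6p and SRAS is y = 8p − 901.
Setting them equal: 2297 = 14p, so p = 164.07.
Substituting into AD, y = 411.57.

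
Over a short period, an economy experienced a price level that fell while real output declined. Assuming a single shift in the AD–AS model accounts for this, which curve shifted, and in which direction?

AD shifted left

P fell and Y fell. An AD shift moves P and Y in the same direction; an SRAS shift moves them in opposite directions.
Here P and Y moved in the same direction, so the AD curve shifted.
Since Y fell, AD shifted left.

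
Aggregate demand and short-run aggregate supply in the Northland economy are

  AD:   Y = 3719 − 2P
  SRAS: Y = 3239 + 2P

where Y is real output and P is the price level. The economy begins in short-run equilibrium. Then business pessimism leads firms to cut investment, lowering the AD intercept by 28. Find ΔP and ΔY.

ΔP = -7, ΔY = -14

This is a negative demand shock: AD shifts left.
New AD: Y = 3691 − 2P.
Set AD = SRAS: 3691 − 2P = 3239 + 2P, so 452 = 4P and P = 113.
Y = 3691 − 2·113 = 3465.
Initially P = 120, Y = 3479, so ΔP = -7 and ΔY = -14.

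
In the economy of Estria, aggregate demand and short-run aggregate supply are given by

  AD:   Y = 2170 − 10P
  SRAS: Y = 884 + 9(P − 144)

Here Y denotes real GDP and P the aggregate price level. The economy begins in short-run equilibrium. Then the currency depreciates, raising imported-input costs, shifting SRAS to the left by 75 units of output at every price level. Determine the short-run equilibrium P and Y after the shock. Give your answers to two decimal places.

P = 139.84, Y = 771.58

This is a negative supply shock: SRAS shifts left.
New SRAS: Y = 9P − 487.
Set AD = SRAS: 2170 − 10P = 9P − 487, so 2657 = 19P and P = 139.84.
Substituting into AD, Y = 771.58.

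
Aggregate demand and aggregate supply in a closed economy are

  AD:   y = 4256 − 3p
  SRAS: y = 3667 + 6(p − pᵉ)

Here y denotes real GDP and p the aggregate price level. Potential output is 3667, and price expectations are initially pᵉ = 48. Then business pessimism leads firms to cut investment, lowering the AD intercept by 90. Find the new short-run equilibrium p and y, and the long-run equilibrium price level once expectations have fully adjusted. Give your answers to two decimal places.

Short run: p = 87.44, y = 3903.67. Long run: p = 166.33.

AD shifts left: new AD is y = 4166 − 3p. With pᵉ = 48, SRAS is y = 3379 + 6p.
Short run: 4166 − 3p = 3379 + 6p gives 787 = 9p, so p = 87.44 and y = 4166 − 3p = 3903.67.
y = 3903.67 is above potential 3667; expectations adjust and SRAS shifts left until y = 3667.
Long run: on the new AD curve, 3667 = 4166 − 3p gives p = 166.33.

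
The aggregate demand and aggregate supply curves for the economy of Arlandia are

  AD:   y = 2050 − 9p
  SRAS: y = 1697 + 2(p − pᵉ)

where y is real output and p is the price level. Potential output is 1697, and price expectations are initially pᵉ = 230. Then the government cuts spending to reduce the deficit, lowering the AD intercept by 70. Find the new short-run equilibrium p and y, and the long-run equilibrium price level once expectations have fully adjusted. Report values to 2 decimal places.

Short run: p = 67.55, y = 1372.09. Long run: p = 31.44.

AD shifts left: new AD is y = 1980 − 9p. With pᵉ = 230, SRAS is y = 1237 + 2p.
Short run: 1980 − 9p = 1237 + 2p gives 743 = 11p, so p = 67.55 and y = 1980 − 9p = 1372.09.
y = 1372.09 is below potential 1697; expectations adjust and SRAS shifts right until y = 1697.
Long run: on the new AD curve, 1697 = 1980 − 9p gives p = 31.44.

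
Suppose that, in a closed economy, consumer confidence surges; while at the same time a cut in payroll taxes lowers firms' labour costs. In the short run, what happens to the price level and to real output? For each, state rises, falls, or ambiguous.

Price level: ambiguous; output: rises

The first event is a positive demand shock: AD shifts right, which by itself pushes P up and Y up.
The second is a favourable supply shock: SRAS shifts right, which by itself pushes P down and Y up.
The two shocks push P in opposite directions, so the effect on P is ambiguous. Both shocks push Y up, so Y rises.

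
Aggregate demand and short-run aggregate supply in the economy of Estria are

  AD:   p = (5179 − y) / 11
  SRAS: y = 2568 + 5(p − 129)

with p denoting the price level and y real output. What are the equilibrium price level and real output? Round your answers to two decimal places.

p = 203.50, y = 2940.50

Write SRAS as y = 2568 + 5p − 645 = 1923 + 5p.
Rearrange AD to y = 5179 − 11p.
Set AD = SRAS: 5179 − 11p = 1923 + 5p, so 3256 = 16p and p = 203.50.
Substituting into AD, y = 5179 − 11p = 2940.50.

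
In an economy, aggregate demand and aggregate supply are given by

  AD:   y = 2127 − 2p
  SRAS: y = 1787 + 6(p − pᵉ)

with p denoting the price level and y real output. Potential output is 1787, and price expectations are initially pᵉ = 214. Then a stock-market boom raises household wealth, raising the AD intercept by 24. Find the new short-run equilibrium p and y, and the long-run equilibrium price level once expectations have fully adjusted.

Short run: p = 206, y = 1739. Long run: p = 182.

AD shifts right: new AD is y = 2151 − 2p. With pᵉ = 214, SRAS is y = 503 + 6p.
Short run: 2151 − 2p = 503 + 6p gives 1648 = 8p, so p = 206 and y = 2151 − 2·206 = 1739.
y = 1739 is below potential 1787; expectations adjust and SRAS shifts right until y = 1787.
Long run: on the new AD curve, 1787 = 2151 − 2p gives p = 182.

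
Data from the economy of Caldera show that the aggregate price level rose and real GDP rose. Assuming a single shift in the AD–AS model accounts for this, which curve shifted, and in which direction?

P rose and Y rose. An AD shift moves P and Y in the same direction; an SRAS shift moves them in opposite directions.
Here P and Y moved in the same direction, so the AD curve shifted.
Since Y rose, AD shifted right.

AD shifted right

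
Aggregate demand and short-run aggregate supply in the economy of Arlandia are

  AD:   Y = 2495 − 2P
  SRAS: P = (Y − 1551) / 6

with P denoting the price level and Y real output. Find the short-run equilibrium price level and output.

Rearrange SRAS to Y = 1551 + 6P.
Set AD = SRAS: 2495 − 2P = 1551 + 6P, so 944 = 8P and P = 118.
Then Y = 2495 − 2·118 = 2259.

P = 118, Y = 2259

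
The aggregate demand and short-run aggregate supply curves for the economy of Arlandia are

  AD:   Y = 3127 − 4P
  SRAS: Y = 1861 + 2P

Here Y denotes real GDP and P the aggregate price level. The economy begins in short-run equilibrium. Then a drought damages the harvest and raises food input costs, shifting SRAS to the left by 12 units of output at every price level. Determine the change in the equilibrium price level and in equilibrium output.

ΔP = +2, ΔY = -8

This is a negative supply shock: SRAS shifts left.
New SRAS: Y = 1849 + 2P.
Set AD = SRAS: 3127 − 4P = 1849 + 2P, so 1278 = 6P and P = 213.
Y = 3127 − 4·213 = 2275.
Initially P = 211, Y = 2283, so ΔP = +2 and ΔY = -8.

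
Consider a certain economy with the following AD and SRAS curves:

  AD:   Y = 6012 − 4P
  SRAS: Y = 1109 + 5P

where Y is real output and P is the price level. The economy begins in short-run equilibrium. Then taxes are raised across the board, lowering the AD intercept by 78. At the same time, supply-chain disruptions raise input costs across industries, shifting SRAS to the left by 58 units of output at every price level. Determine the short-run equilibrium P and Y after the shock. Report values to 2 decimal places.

After both shocks: AD is Y = 5934 − 4P and SRAS is Y = 1051 + 5P.
Setting them equal: 4883 = 9P, so P = 542.56.
Substituting into AD, Y = 3763.78.

P = 542.56, Y = 3763.78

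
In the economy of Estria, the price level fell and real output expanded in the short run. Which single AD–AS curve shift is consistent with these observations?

P fell and Y rose. An AD shift moves P and Y in the same direction; an SRAS shift moves them in opposite directions.
Here P and Y moved in opposite directions, so the SRAS curve shifted.
Since Y rose, SRAS shifted right.

SRAS shifted right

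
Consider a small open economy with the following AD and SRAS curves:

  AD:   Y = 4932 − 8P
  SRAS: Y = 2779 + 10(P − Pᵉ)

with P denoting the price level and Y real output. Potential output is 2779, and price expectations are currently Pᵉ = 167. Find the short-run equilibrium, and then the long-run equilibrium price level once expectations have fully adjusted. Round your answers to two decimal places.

Short run: with Pᵉ = 167, SRAS is Y = 1109 + 10P. Setting AD = SRAS gives 3823 = 18P, so P = 212.39 and Y = 4932 − 8P = 3232.89.
Output 3232.89 is above potential 2779, so over time expected prices rise and SRAS shifts left until Y returns to 2779.
Long run: Y = 2779 on the AD curve gives 2779 = 4932 − 8P, so P = 269.13.

Short run: P = 212.39, Y = 3232.89. Long run: P = 269.13.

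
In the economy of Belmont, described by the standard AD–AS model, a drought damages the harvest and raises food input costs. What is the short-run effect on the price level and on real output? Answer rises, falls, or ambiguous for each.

This is an adverse supply shock: SRAS shifts left.
Moving along the downward-sloping AD curve, P rises and Y falls.

Price level: rises; output: falls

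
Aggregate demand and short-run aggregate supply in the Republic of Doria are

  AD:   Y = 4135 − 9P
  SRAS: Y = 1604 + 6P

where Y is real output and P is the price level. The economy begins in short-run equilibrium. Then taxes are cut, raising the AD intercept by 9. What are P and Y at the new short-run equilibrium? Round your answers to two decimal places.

P = 169.33, Y = 2620.00

This is a positive demand shock: AD shifts right.
New AD: Y = 4144 − 9P.
Set AD = SRAS: 4144 − 9P = 1604 + 6P, so 2540 = 15P and P = 169.33.
Substituting into AD, Y = 2620.00.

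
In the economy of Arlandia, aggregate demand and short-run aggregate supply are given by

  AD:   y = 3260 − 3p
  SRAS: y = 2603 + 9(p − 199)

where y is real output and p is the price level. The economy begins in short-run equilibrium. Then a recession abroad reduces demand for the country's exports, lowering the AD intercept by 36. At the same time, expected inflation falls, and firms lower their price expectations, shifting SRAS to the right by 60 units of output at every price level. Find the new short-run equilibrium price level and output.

p = 196, y = 2636

After both shocks: AD is y = 3224 − 3p and SRAS is y = 872 + 9p.
Setting them equal: 2352 = 12p, so p = 196.
y = 3224 − 3·196 = 2636.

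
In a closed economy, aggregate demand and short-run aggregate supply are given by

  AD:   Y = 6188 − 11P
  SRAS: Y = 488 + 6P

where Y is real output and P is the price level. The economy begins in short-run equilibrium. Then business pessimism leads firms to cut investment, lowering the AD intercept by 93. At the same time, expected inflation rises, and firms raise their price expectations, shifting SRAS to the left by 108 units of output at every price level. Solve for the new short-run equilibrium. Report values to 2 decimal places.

After both shocks: AD is Y = 6095 − 11P and SRAS is Y = 380 + 6P.
Setting them equal: 5715 = 17P, so P = 336.18.
Substituting into AD, Y = 2397.06.

P = 336.18, Y = 2397.06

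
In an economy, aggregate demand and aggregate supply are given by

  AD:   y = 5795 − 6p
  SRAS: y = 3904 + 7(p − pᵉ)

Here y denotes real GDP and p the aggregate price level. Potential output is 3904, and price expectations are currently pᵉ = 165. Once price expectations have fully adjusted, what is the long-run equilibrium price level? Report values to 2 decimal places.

Short run: with pᵉ = 165, SRAS is y = 2749 + 7p. Setting AD = SRAS gives 3046 = 13p, so p = 234.31 and y = 5795 − 6p = 4389.15.
Output 4389.15 is above potential 3904, so over time expected prices rise and SRAS shifts left until y returns to 3904.
Long run: y = 3904 on the AD curve gives 3904 = 5795 − 6p, so p = 315.17.

Long-run p = 315.17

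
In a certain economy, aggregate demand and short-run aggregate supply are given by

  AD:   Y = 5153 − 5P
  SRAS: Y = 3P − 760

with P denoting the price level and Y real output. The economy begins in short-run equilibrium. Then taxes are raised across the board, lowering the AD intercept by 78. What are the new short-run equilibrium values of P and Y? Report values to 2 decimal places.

P = 729.38, Y = 1428.13

This is a negative demand shock: AD shifts left.
New AD: Y = 5075 − 5P.
Set AD = SRAS: 5075 − 5P = 3P − 760, so 5835 = 8P and P = 729.38.
Substituting into AD, Y = 1428.13.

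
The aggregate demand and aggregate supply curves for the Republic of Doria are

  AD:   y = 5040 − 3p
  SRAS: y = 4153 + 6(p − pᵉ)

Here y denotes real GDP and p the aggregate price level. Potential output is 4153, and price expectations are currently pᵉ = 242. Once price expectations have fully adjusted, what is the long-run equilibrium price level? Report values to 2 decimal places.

Short run: with pᵉ = 242, SRAS is y = 2701 + 6p. Setting AD = SRAS gives 2339 = 9p, so p = 259.89 and y = 5040 − 3p = 4260.33.
Output 4260.33 is above potential 4153, so over time expected prices rise and SRAS shifts left until y returns to 4153.
Long run: y = 4153 on the AD curve gives 4153 = 5040 − 3p, so p = 295.67.

Long-run p = 295.67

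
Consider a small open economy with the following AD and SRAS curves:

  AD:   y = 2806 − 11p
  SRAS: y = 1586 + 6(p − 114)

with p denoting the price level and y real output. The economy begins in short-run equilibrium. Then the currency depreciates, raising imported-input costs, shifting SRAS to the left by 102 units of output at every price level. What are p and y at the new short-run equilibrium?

p = 118, y = 1508

This is a negative supply shock: SRAS shifts left.
New SRAS: y = 800 + 6p.
Set AD = SRAS: 2806 − 11p = 800 + 6p, so 2006 = 17p and p = 118.
y = 2806 − 11·118 = 1508.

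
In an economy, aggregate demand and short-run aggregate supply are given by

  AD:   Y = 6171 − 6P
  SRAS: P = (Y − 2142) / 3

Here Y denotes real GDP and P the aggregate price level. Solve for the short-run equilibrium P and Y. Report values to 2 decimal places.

Rearrange SRAS to Y = 2142 + 3P.
Set AD = SRAS: 6171 − 6P = 2142 + 3P, so 4029 = 9P and P = 447.67.
Substituting into AD, Y = 6171 − 6P = 3485.00.

P = 447.67, Y = 3485.00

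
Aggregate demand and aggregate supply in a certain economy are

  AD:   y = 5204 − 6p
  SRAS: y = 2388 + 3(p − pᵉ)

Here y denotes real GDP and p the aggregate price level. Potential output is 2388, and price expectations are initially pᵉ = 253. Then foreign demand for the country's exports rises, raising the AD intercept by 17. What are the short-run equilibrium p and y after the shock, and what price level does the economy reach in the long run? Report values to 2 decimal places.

Short run: p = 399.11, y = 2826.33. Long run: p = 472.17.

AD shifts right: new AD is y = 5221 − 6p. With pᵉ = 253, SRAS is y = 1629 + 3p.
Short run: 5221 − 6p = 1629 + 3p gives 3592 = 9p, so p = 399.11 and y = 5221 − 6p = 2826.33.
y = 2826.33 is above potential 2388; expectations adjust and SRAS shifts left until y = 2388.
Long run: on the new AD curve, 2388 = 5221 − 6p gives p = 472.17.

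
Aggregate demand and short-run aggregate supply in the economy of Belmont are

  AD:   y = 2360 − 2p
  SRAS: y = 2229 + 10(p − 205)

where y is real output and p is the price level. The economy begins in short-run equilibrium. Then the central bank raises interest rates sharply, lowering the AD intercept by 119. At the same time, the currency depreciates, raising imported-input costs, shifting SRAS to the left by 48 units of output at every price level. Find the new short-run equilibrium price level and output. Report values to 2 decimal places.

After both shocks: AD is y = 2241 − 2p and SRAS is y = 131 + 10p.
Setting them equal: 2110 = 12p, so p = 175.83.
Substituting into AD, y = 1889.33.

p = 175.83, y = 1889.33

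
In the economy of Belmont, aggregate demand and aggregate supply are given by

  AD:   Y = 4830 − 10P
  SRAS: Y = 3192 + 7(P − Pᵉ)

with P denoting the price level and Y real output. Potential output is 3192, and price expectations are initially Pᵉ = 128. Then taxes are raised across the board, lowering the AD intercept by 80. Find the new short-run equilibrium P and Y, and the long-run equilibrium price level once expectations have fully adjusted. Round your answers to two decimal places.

Short run: P = 144.35, Y = 3306.47. Long run: P = 155.80.

AD shifts left: new AD is Y = 4750 − 10P. With Pᵉ = 128, SRAS is Y = 2296 + 7P.
Short run: 4750 − 10P = 2296 + 7P gives 2454 = 17P, so P = 144.35 and Y = 4750 − 10P = 3306.47.
Y = 3306.47 is above potential 3192; expectations adjust and SRAS shifts left until Y = 3192.
Long run: on the new AD curve, 3192 = 4750 − 10P gives P = 155.80.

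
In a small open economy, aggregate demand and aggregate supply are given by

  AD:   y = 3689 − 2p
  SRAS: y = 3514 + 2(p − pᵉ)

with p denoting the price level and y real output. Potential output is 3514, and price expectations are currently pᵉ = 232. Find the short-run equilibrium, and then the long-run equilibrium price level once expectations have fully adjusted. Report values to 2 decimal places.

Short run: p = 159.75, y = 3369.50. Long run: p = 87.50.

Short run: with pᵉ = 232, SRAS is y = 3050 + 2p. Setting AD = SRAS gives 639 = 4p, so p = 159.75 and y = 3689 − 2p = 3369.50.
Output 3369.50 is below potential 3514, so over time expected prices fall and SRAS shifts right until y returns to 3514.
Long run: y = 3514 on the AD curve gives 3514 = 3689 − 2p, so p = 87.50.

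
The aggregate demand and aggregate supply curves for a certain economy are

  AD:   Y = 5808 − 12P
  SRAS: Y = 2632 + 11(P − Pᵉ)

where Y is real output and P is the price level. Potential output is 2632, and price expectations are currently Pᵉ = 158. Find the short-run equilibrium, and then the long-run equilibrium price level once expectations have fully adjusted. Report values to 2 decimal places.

Short run: P = 213.65, Y = 3244.17. Long run: P = 264.67.

Short run: with Pᵉ = 158, SRAS is Y = 894 + 11P. Setting AD = SRAS gives 4914 = 23P, so P = 213.65 and Y = 5808 − 12P = 3244.17.
Output 3244.17 is above potential 2632, so over time expected prices rise and SRAS shifts left until Y returns to 2632.
Long run: Y = 2632 on the AD curve gives 2632 = 5808 − 12P, so P = 264.67.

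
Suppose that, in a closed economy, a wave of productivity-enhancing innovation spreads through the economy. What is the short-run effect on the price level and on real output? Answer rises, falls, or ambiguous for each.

Price level: falls; output: rises

This is a favourable supply shock: SRAS shifts right.
Moving along the downward-sloping AD curve, P falls and Y rises.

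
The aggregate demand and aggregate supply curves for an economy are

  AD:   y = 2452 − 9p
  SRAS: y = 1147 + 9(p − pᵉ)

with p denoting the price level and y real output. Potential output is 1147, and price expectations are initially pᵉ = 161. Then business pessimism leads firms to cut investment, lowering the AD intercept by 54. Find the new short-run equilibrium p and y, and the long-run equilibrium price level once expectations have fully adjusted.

Short run: p = 150, y = 1048. Long run: p = 139.

AD shifts left: new AD is y = 2398 − 9p. With pᵉ = 161, SRAS is y = 9p − 302.
Short run: 2398 − 9p = 9p − 302 gives 2700 = 18p, so p = 150 and y = 2398 − 9·150 = 1048.
y = 1048 is below potential 1147; expectations adjust and SRAS shifts right until y = 1147.
Long run: on the new AD curve, 1147 = 2398 − 9p gives p = 139.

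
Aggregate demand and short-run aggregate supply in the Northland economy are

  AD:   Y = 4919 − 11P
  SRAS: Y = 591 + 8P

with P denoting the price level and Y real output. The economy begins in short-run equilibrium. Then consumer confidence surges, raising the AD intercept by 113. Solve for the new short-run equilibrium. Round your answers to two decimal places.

This is a positive demand shock: AD shifts right.
New AD: Y = 5032 − 11P.
Set AD = SRAS: 5032 − 11P = 591 + 8P, so 4441 = 19P and P = 233.74.
Substituting into AD, Y = 2460.89.

P = 233.74, Y = 2460.89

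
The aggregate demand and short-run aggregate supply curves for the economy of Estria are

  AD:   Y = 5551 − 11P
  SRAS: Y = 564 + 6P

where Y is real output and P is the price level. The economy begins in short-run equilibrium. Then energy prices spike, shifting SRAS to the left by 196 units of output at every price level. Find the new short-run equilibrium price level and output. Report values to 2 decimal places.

This is a negative supply shock: SRAS shifts left.
New SRAS: Y = 368 + 6P.
Set AD = SRAS: 5551 − 11P = 368 + 6P, so 5183 = 17P and P = 304.88.
Substituting into AD, Y = 2197.29.

P = 304.88, Y = 2197.29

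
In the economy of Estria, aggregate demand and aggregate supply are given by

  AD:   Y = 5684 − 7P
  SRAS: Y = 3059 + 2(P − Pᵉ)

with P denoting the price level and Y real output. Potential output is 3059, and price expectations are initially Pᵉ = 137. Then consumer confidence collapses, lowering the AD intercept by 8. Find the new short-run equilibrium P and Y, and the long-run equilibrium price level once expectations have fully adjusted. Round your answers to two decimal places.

AD shifts left: new AD is Y = 5676 − 7P. With Pᵉ = 137, SRAS is Y = 2785 + 2P.
Short run: 5676 − 7P = 2785 + 2P gives 2891 = 9P, so P = 321.22 and Y = 5676 − 7P = 3427.44.
Y = 3427.44 is above potential 3059; expectations adjust and SRAS shifts left until Y = 3059.
Long run: on the new AD curve, 3059 = 5676 − 7P gives P = 373.86.

Short run: P = 321.22, Y = 3427.44. Long run: P = 373.86.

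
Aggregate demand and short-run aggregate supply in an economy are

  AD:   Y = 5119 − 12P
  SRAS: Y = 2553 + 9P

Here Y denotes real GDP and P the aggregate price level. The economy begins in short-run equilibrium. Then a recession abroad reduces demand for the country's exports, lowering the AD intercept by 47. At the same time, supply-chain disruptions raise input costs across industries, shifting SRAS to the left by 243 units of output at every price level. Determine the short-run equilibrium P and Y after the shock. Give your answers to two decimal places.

P = 131.52, Y = 3493.71

After both shocks: AD is Y = 5072 − 12P and SRAS is Y = 2310 + 9P.
Setting them equal: 2762 = 21P, so P = 131.52.
Substituting into AD, Y = 3493.71.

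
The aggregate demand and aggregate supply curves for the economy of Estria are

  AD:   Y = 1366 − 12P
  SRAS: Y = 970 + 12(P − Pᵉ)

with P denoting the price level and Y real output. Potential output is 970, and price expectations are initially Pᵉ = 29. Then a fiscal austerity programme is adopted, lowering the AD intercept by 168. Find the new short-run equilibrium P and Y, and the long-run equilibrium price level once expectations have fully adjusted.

Short run: P = 24, Y = 910. Long run: P = 19.

AD shifts left: new AD is Y = 1198 − 12P. With Pᵉ = 29, SRAS is Y = 622 + 12P.
Short run: 1198 − 12P = 622 + 12P gives 576 = 24P, so P = 24 and Y = 1198 − 12·24 = 910.
Y = 910 is below potential 970; expectations adjust and SRAS shifts right until Y = 970.
Long run: on the new AD curve, 970 = 1198 − 12P gives P = 19.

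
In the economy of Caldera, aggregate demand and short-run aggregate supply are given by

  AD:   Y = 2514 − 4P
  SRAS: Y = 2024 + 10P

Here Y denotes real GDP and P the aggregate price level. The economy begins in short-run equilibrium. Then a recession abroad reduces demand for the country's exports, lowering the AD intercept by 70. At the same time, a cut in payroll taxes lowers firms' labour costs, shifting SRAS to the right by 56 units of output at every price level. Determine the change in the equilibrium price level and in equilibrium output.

After both shocks: AD is Y = 2444 − 4P and SRAS is Y = 2080 + 10P.
Setting them equal: 364 = 14P, so P = 26.
Y = 2444 − 4·26 = 2340.
Initially P = 35, Y = 2374, so ΔP = -9 and ΔY = -34.

ΔP = -9, ΔY = -34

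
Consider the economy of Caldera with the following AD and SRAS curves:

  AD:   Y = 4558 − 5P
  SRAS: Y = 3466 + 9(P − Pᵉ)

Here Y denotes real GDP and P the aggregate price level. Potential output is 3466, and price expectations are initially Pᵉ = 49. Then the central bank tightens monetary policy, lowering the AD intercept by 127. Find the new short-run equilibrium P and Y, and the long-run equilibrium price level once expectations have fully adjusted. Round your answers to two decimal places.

AD shifts left: new AD is Y = 4431 − 5P. With Pᵉ = 49, SRAS is Y = 3025 + 9P.
Short run: 4431 − 5P = 3025 + 9P gives 1406 = 14P, so P = 100.43 and Y = 4431 − 5P = 3928.86.
Y = 3928.86 is above potential 3466; expectations adjust and SRAS shifts left until Y = 3466.
Long run: on the new AD curve, 3466 = 4431 − 5P gives P = 193.00.

Short run: P = 100.43, Y = 3928.86. Long run: P = 193.00.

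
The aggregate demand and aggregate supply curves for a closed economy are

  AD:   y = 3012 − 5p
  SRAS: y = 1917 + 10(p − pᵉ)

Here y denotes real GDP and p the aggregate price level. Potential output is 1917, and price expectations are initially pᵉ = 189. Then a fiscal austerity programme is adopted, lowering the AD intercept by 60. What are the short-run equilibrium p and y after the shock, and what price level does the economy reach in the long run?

AD shifts left: new AD is y = 2952 − 5p. With pᵉ = 189, SRAS is y = 27 + 10p.
Short run: 2952 − 5p = 27 + 10p gives 2925 = 15p, so p = 195 and y = 2952 − 5·195 = 1977.
y = 1977 is above potential 1917; expectations adjust and SRAS shifts left until y = 1917.
Long run: on the new AD curve, 1917 = 2952 − 5p gives p = 207.

Short run: p = 195, y = 1977. Long run: p = 207.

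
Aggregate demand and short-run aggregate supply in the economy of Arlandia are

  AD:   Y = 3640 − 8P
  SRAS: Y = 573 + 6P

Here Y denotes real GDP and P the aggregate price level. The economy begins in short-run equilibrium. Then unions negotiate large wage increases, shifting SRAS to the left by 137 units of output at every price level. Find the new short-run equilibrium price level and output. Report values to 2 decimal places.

P = 228.86, Y = 1809.14

This is a negative supply shock: SRAS shifts left.
New SRAS: Y = 436 + 6P.
Set AD = SRAS: 3640 − 8P = 436 + 6P, so 3204 = 14P and P = 228.86.
Substituting into AD, Y = 1809.14.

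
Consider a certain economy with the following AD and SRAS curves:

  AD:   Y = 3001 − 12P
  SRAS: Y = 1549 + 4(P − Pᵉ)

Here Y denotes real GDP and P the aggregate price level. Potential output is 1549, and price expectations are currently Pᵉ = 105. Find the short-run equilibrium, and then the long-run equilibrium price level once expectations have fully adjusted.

Short run: P = 117, Y = 1597. Long run: P = 121.

Short run: with Pᵉ = 105, SRAS is Y = 1129 + 4P. Setting AD = SRAS gives 1872 = 16P, so P = 117 and Y = 3001 − 12·117 = 1597.
Output 1597 is above potential 1549, so over time expected prices rise and SRAS shifts left until Y returns to 1549.
Long run: Y = 1549 on the AD curve gives 1549 = 3001 − 12P, so P = 121.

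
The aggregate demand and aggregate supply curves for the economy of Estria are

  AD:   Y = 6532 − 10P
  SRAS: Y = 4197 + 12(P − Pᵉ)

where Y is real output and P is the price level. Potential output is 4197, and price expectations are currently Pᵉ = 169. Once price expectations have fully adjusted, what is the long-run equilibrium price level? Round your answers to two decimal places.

Long-run P = 233.50

Short run: with Pᵉ = 169, SRAS is Y = 2169 + 12P. Setting AD = SRAS gives 4363 = 22P, so P = 198.32 and Y = 6532 − 10P = 4548.82.
Output 4548.82 is above potential 4197, so over time expected prices rise and SRAS shifts left until Y returns to 4197.
Long run: Y = 4197 on the AD curve gives 4197 = 6532 − 10P, so P = 233.50.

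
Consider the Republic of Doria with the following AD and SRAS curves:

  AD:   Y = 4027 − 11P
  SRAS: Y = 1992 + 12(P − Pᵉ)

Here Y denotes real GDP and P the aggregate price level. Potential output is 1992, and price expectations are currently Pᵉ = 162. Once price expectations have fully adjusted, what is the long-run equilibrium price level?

Long-run P = 185

Short run: with Pᵉ = 162, SRAS is Y = 48 + 12P. Setting AD = SRAS gives 3979 = 23P, so P = 173 and Y = 4027 − 11·173 = 2124.
Output 2124 is above potential 1992, so over time expected prices rise and SRAS shifts left until Y returns to 1992.
Long run: Y = 1992 on the AD curve gives 1992 = 4027 − 11P, so P = 185.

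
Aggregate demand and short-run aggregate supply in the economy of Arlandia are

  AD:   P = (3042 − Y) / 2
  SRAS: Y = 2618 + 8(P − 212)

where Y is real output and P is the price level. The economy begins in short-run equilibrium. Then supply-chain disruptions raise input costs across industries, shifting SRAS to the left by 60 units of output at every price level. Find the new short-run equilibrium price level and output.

P = 218, Y = 2606

This is a negative supply shock: SRAS shifts left.
New SRAS: Y = 862 + 8P.
Set AD = SRAS: 3042 − 2P = 862 + 8P, so 2180 = 10P and P = 218.
Y = 3042 − 2·218 = 2606.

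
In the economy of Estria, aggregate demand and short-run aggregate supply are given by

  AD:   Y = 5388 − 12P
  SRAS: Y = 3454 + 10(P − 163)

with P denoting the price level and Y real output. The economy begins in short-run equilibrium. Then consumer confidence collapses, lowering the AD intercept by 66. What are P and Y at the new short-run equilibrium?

This is a negative demand shock: AD shifts left.
New AD: Y = 5322 − 12P.
SRAS can be written Y = 1824 + 10P.
Set AD = SRAS: 5322 − 12P = 1824 + 10P, so 3498 = 22P and P = 159.
Y = 5322 − 12·159 = 3414.

P = 159, Y = 3414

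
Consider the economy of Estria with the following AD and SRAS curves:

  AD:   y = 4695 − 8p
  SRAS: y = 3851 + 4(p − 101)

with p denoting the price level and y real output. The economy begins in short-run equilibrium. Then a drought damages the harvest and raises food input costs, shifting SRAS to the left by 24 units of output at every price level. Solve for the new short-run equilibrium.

This is a negative supply shock: SRAS shifts left.
New SRAS: y = 3423 + 4p.
Set AD = SRAS: 4695 − 8p = 3423 + 4p, so 1272 = 12p and p = 106.
y = 4695 − 8·106 = 3847.

p = 106, y = 3847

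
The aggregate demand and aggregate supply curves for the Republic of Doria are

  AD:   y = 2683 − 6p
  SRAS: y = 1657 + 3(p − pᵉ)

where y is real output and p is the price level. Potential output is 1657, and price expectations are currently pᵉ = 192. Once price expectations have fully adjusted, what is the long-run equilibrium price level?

Short run: with pᵉ = 192, SRAS is y = 1081 + 3p. Setting AD = SRAS gives 1602 = 9p, so p = 178 and y = 2683 − 6·178 = 1615.
Output 1615 is below potential 1657, so over time expected prices fall and SRAS shifts right until y returns to 1657.
Long run: y = 1657 on the AD curve gives 1657 = 2683 − 6p, so p = 171.

Long-run p = 171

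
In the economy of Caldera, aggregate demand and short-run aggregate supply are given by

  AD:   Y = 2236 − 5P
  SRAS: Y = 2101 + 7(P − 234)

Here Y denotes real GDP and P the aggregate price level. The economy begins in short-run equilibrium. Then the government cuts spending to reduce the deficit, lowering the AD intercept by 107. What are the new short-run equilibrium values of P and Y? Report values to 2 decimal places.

This is a negative demand shock: AD shifts left.
New AD: Y = 2129 − 5P.
SRAS can be written Y = 463 + 7P.
Set AD = SRAS: 2129 − 5P = 463 + 7P, so 1666 = 12P and P = 138.83.
Substituting into AD, Y = 1434.83.

P = 138.83, Y = 1434.83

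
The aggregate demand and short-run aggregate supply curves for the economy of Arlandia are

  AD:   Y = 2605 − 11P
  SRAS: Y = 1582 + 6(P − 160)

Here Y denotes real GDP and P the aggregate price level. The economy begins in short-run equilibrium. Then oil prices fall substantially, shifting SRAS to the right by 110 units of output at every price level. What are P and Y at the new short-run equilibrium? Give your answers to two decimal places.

This is a positive supply shock: SRAS shifts right.
New SRAS: Y = 732 + 6P.
Set AD = SRAS: 2605 − 11P = 732 + 6P, so 1873 = 17P and P = 110.18.
Substituting into AD, Y = 1393.06.

P = 110.18, Y = 1393.06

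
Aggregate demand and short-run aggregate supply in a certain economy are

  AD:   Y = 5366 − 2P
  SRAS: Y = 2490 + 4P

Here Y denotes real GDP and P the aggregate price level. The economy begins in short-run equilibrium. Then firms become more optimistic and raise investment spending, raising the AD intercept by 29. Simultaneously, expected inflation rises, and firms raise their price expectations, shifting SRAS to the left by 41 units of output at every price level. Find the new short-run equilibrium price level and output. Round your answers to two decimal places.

P = 491.00, Y = 4413.00

After both shocks: AD is Y = 5395 − 2P and SRAS is Y = 2449 + 4P.
Setting them equal: 2946 = 6P, so P = 491.00.
Substituting into AD, Y = 4413.00.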